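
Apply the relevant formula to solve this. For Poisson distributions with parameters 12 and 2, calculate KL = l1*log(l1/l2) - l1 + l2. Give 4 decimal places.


KL divergence for Poisson:
KL = l1*log(l1/l2) - l1 + l2.
l1 = 12, l2 = 2.
log(12/2) = 1.791759.
l1*log(l1/l2) = 12 * 1.791759 = 21.501114.
KL = 21.501114 - 12 + 2 = 11.5011

11.5011


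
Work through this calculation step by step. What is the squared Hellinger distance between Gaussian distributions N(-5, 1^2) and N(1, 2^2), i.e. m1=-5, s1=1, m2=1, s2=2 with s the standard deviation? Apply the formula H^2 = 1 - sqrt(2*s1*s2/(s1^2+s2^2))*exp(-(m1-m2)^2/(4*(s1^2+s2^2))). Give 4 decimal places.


Squared Hellinger distance for Gaussians:
H^2 = 1 - sqrt(2*s1*s2/(s1^2+s2^2)) * exp(-(m1-m2)^2/(4*(s1^2+s2^2))).
s1^2 = 1, s2^2 = 4, s1^2+s2^2 = 5.
sqrt(2*1*2/(5)) = 0.894427.
(m1-m2)^2 = (-6)^2 = 36.
exp(-36/(4*5)) = exp(-1.8) = 0.165299.
H^2 = 1 - 0.894427*0.165299 = 0.8522

0.8522


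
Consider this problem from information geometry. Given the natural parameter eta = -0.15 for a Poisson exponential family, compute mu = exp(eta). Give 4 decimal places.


Expectation parameter for Poisson exponential family:
mu = exp(eta).
eta = -0.15.
mu = exp(-0.15) = 0.8607

0.8607


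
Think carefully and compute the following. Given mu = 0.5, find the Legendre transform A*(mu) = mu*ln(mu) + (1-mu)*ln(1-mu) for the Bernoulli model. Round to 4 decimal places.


Legendre transform for Bernoulli:
A*(mu) = mu*log(mu) + (1-mu)*log(1-mu).
mu = 0.5, 1-mu = 0.5.
mu*log(mu) = 0.5*log(0.5) = -0.346574.
(1-mu)*log(1-mu) = 0.5*log(0.5) = -0.346574.
A* = -0.346574 + -0.346574 = -0.6931

-0.6931


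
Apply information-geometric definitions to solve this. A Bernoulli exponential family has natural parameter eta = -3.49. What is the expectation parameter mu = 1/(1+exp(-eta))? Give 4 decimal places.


Dual coordinate (expectation parameter) for Bernoulli:
mu = 1/(1+exp(-eta)).
eta = -3.49.
exp(-eta) = exp(3.49) = 32.785948.
mu = 1/(1+32.785948) = 0.0296

0.0296


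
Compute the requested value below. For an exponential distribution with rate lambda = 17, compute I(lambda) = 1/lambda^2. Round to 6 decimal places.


Fisher information for exponential: I(lambda) = 1/lambda^2.
lambda = 17, lambda^2 = 289.
I = 1/289 = 0.003460

0.003460


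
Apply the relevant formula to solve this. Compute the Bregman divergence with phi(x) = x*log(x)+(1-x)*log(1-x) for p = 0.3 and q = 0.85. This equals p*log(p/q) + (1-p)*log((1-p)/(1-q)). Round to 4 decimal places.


Bregman divergence with negative entropy generator:
D = p*log(p/q) + (1-p)*log((1-p)/(1-q)).
p = 0.3, q = 0.85.
p*log(p/q) = 0.3*log(0.3/0.85) = -0.312436.
(1-p)*log((1-p)/(1-q)) = 0.7*log(0.7/0.15) = 1.078312.
D = -0.312436 + 1.078312 = 0.7659

0.7659


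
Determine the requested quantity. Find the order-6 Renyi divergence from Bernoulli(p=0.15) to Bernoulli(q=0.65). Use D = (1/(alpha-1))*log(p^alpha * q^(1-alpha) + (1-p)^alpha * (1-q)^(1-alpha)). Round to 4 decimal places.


Renyi divergence of order alpha between Bernoulli distributions:
D = (1/(alpha-1))*log(p^alpha * q^(1-alpha) + (1-p)^alpha * (1-q)^(1-alpha)).
alpha = 6, p = 0.15, q = 0.65.
p^alpha * q^(1-alpha) = 0.15^6 * 0.65^-5 = 9.8e-05.
(1-p)^alpha * (1-q)^(1-alpha) = 0.85^6 * 0.35^-5 = 71.808083.
sum = 9.8e-05 + 71.808083 = 71.808181.
D = (1/5)*log(71.808181) = 0.8548

0.8548


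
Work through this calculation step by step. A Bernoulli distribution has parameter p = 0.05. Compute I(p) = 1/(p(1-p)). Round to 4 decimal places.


For Bernoulli(p), Fisher information is I(p) = 1/(p*(1-p)).
p = 0.05, 1-p = 0.95.
p*(1-p) = 0.0475.
I(p) = 1/0.0475 = 21.0526

21.0526


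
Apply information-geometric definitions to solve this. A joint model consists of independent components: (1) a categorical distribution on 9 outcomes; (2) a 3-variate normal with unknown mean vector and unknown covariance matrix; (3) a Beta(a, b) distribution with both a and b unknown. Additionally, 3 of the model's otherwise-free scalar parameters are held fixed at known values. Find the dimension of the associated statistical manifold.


The dimension of a statistical manifold equals the number of free
(independent) real parameters of the model. For a product of independent
blocks the parameter counts add.
- categorical on 9 outcomes (probabilities sum to 1): 9-1 = 8.
- 3-variate normal: 3 (mean) + 3*4/2 = 6 (symmetric covariance) = 9.
- Beta (a, b): 2.
Total = 8 + 9 + 2 = 19.
3 parameter(s) fixed at known values: 19 - 3 = 16.
Dimension = 16

16


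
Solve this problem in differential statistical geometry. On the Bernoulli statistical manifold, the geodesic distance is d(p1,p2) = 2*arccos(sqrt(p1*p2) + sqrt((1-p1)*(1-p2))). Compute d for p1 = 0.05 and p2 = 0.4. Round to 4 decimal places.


Geodesic distance on Bernoulli manifold:
d(p1,p2) = 2*arccos(sqrt(p1*p2) + sqrt((1-p1)*(1-p2))).
sqrt(p1*p2) = sqrt(0.05*0.4) = 0.141421.
sqrt((1-p1)*(1-p2)) = sqrt(0.95*0.6) = 0.754983.
arg = 0.141421 + 0.754983 = 0.896405.
d = 2*arccos(0.896405) = 0.9184

0.9184


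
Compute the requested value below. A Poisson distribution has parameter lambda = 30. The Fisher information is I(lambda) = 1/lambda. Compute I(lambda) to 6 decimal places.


Fisher information for Poisson: I(lambda) = 1/lambda.
lambda = 30.
I(lambda) = 1/30 = 0.033333

0.033333


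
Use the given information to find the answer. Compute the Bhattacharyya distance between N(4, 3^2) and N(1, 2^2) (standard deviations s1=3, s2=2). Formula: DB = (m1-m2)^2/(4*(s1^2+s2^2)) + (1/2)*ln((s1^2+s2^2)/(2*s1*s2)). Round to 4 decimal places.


Bhattacharyya distance between two Gaussians:
DB = (m1-m2)^2/(4*(s1^2+s2^2)) + (1/2)*ln((s1^2+s2^2)/(2*s1*s2)).
(m1-m2)^2 = (3)^2 = 9.
s1^2+s2^2 = 9 + 4 = 13.
term1 = 9/52 = 0.173077.
term2 = 0.5*ln(13/12.0) = 0.040021.
DB = 0.173077 + 0.040021 = 0.2131

0.2131


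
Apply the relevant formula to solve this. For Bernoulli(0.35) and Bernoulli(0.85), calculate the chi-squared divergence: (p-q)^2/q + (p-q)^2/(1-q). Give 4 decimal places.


Chi-squared divergence between Bernoulli distributions:
chi^2 = (p-q)^2/q + (p-q)^2/(1-q).
p = 0.35, q = 0.85, p-q = -0.5.
(p-q)^2 = 0.25.
term1 = 0.25/0.85 = 0.294118.
term2 = 0.25/0.15 = 1.666667.
chi^2 = 0.294118 + 1.666667 = 1.9608

1.9608


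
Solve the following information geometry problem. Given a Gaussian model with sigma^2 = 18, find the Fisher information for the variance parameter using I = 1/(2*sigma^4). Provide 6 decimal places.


Fisher information for variance: I(sigma^2) = 1/(2*sigma^4).
sigma^2 = 18, so sigma^4 = 324.
I = 1/(2*324) = 1/648 = 0.001543

0.001543


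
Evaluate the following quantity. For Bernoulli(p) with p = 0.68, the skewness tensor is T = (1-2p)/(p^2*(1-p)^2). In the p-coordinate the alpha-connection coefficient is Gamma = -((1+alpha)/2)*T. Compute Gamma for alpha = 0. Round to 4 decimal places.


Skewness (Amari-Chentsov) tensor: T = (1-2p)/(p^2*(1-p)^2).
p = 0.68, 1-2p = -0.36, p^2 = 0.4624, (1-p)^2 = 0.1024.
T = -0.36/(0.4624 * 0.1024) = -7.602995.
In the p-coordinate, Gamma^(alpha) = Gamma^(0) - (alpha/2)*T with Gamma^(0) = (1/2)*g'(p) = -T/2,
so Gamma^(alpha) = -((1+alpha)/2)*T.
alpha = 0, -(1+alpha)/2 = -0.5.
Gamma = -0.5 * -7.602995 = 3.8015

3.8015


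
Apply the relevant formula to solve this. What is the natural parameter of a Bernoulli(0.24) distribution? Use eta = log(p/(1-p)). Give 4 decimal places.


Natural parameter for Bernoulli: eta = log(p/(1-p)).
p = 0.24, 1-p = 0.76.
p/(1-p) = 0.315789.
eta = log(0.315789) = -1.1527

-1.1527


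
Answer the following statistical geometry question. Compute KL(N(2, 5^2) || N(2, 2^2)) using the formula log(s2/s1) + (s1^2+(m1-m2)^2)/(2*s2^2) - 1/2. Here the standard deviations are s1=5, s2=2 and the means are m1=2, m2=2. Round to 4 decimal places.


KL divergence between normal distributions:
KL = log(s2/s1) + (s1^2 + (m1-m2)^2)/(2*s2^2) - 1/2.
log(2/5) = -0.916291.
(5^2 + (2-2)^2)/(2*2^2) = (25 + 0)/8 = 3.125.
KL = -0.916291 + 3.125 - 0.5 = 1.7087

1.7087


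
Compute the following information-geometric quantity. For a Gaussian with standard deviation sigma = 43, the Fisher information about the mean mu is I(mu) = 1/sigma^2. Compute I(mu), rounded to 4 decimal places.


The Fisher information for the mean of a normal distribution is I(mu) = 1/sigma^2.
sigma = 43, so sigma^2 = 1849.
I(mu) = 1/1849 = 0.0005

0.0005


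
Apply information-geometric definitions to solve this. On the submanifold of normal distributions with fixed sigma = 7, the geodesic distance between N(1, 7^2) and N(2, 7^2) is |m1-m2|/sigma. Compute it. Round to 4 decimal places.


On the fixed-variance normal subfamily, geodesic distance = |m1-m2|/sigma.
|1 - 2| = 1.
sigma = 7.
d = 1/7 = 0.1429

0.1429


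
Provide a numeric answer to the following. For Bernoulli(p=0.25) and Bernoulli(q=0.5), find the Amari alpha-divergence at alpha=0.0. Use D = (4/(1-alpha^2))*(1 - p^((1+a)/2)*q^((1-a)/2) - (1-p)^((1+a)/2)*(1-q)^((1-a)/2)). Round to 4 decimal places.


Amari alpha-divergence:
D = (4/(1-alpha^2))*(1 - p^((1+a)/2)*q^((1-a)/2) - (1-p)^((1+a)/2)*(1-q)^((1-a)/2)).
alpha = 0.0, p = 0.25, q = 0.5.
e1 = (1+alpha)/2 = 0.5, e2 = (1-alpha)/2 = 0.5.
t1 = p^e1 * q^e2 = 0.25^0.5 * 0.5^0.5 = 0.353553.
t2 = (1-p)^e1 * (1-q)^e2 = 0.75^0.5 * 0.5^0.5 = 0.612372.
4/(1-alpha^2) = 4.0.
D = 4.0*(1 - 0.353553 - 0.612372) = 0.1363

0.1363


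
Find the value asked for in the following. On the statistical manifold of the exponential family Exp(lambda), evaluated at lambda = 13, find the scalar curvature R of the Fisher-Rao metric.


This family has a single free parameter, so its statistical manifold
is 1-dimensional. The Riemann curvature tensor of any 1-dimensional
Riemannian manifold vanishes identically, so R = 0.

0


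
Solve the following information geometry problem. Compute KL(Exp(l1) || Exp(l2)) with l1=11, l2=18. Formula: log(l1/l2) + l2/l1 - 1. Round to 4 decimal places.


KL divergence for exponential family:
KL = log(l1/l2) + l2/l1 - 1.
log(11/18) = -0.492476.
18/11 = 1.636364.
KL = -0.492476 + 1.636364 - 1 = 0.1439

0.1439


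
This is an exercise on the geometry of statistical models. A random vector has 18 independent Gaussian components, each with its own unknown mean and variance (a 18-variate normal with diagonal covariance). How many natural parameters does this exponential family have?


Exponential family dimension calculation:
Each univariate normal has two natural parameters (mu/sigma^2 and -1/(2 sigma^2)).
With 18 independent components, dim = 2 * 18 = 36.

36


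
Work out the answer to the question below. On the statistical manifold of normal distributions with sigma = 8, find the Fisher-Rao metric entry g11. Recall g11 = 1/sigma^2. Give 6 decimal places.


For the 2-parameter normal family, the Fisher metric has:
  g11 = 1/sigma^2, g22 = 2/sigma^2.
sigma = 8, sigma^2 = 64.
g11 = 0.015625

0.015625


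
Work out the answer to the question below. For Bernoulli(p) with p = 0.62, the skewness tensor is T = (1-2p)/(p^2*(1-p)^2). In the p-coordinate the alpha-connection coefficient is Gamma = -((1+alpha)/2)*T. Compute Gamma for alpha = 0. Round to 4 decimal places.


Skewness (Amari-Chentsov) tensor: T = (1-2p)/(p^2*(1-p)^2).
p = 0.62, 1-2p = -0.24, p^2 = 0.3844, (1-p)^2 = 0.1444.
T = -0.24/(0.3844 * 0.1444) = -4.323751.
In the p-coordinate, Gamma^(alpha) = Gamma^(0) - (alpha/2)*T with Gamma^(0) = (1/2)*g'(p) = -T/2,
so Gamma^(alpha) = -((1+alpha)/2)*T.
alpha = 0, -(1+alpha)/2 = -0.5.
Gamma = -0.5 * -4.323751 = 2.1619

2.1619


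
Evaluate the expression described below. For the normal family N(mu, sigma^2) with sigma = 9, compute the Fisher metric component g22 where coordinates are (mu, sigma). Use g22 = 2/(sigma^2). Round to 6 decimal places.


For the 2-parameter normal family, the Fisher metric has:
  g11 = 1/sigma^2, g22 = 2/sigma^2.
sigma = 9, sigma^2 = 81.
g22 = 0.024691

0.024691


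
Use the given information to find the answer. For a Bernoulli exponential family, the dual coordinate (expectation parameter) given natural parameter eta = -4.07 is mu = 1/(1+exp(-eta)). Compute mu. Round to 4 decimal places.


Dual coordinate (expectation parameter) for Bernoulli:
mu = 1/(1+exp(-eta)).
eta = -4.07.
exp(-eta) = exp(4.07) = 58.556963.
mu = 1/(1+58.556963) = 0.0168

0.0168


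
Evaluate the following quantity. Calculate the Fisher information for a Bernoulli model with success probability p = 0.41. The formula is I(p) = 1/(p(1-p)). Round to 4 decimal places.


For Bernoulli(p), Fisher information is I(p) = 1/(p*(1-p)).
p = 0.41, 1-p = 0.59.
p*(1-p) = 0.2419.
I(p) = 1/0.2419 = 4.1339

4.1339


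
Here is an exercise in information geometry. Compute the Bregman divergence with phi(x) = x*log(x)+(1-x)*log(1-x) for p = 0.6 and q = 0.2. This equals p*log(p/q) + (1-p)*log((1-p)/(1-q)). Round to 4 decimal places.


Bregman divergence with negative entropy generator:
D = p*log(p/q) + (1-p)*log((1-p)/(1-q)).
p = 0.6, q = 0.2.
p*log(p/q) = 0.6*log(0.6/0.2) = 0.659167.
(1-p)*log((1-p)/(1-q)) = 0.4*log(0.4/0.8) = -0.277259.
D = 0.659167 + -0.277259 = 0.3819

0.3819


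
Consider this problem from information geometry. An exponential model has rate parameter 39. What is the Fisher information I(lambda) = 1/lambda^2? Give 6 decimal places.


Fisher information for exponential: I(lambda) = 1/lambda^2.
lambda = 39, lambda^2 = 1521.
I = 1/1521 = 0.000657

0.000657


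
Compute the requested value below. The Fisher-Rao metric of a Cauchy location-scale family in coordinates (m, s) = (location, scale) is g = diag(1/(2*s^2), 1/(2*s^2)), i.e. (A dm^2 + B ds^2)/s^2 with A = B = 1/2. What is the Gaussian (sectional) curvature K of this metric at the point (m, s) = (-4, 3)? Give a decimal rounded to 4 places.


The metric has the form g = (A dm^2 + B ds^2)/s^2 with A = 1/2, B = 1/2.
Substitute u = sqrt(A/B)*m: g = B*(du^2 + ds^2)/s^2, i.e. B times the
Poincare upper half-plane metric, which has constant Gaussian curvature -1.
Scaling a 2D metric by a constant c divides the Gaussian curvature by c,
so K = -1/B = -1/(1/2) = -2.0000 everywhere (the point (m, s) = (-4, 3) is irrelevant:
the curvature is constant).
The requested Gaussian curvature is K = -2.0000.

-2.0000


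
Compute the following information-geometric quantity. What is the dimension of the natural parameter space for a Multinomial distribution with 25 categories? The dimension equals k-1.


Exponential family dimension calculation:
For Multinomial with k=25 categories, dim = k-1 = 24.

24


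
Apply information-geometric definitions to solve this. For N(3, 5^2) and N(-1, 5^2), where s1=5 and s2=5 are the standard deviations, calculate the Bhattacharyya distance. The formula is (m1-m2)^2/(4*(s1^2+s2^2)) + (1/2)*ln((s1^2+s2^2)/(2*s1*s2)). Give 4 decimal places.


Bhattacharyya distance between two Gaussians:
DB = (m1-m2)^2/(4*(s1^2+s2^2)) + (1/2)*ln((s1^2+s2^2)/(2*s1*s2)).
(m1-m2)^2 = (4)^2 = 16.
s1^2+s2^2 = 25 + 25 = 50.
term1 = 16/200 = 0.08.
term2 = 0.5*ln(50/50.0) = 0.0.
DB = 0.08 + 0.0 = 0.0800

0.0800


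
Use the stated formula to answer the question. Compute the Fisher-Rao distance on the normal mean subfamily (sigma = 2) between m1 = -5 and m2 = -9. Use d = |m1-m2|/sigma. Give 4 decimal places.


On the fixed-variance normal subfamily, geodesic distance = |m1-m2|/sigma.
|-5 - -9| = 4.
sigma = 2.
d = 4/2 = 2.0000

2.0000


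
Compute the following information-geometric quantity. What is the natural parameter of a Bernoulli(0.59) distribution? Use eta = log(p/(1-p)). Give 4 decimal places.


Natural parameter for Bernoulli: eta = log(p/(1-p)).
p = 0.59, 1-p = 0.41.
p/(1-p) = 1.439024.
eta = log(1.439024) = 0.3640

0.3640


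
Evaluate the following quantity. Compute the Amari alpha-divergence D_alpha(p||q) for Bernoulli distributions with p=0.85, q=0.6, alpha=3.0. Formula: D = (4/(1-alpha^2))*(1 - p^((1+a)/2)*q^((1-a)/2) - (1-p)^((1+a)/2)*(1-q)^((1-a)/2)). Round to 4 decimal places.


Amari alpha-divergence:
D = (4/(1-alpha^2))*(1 - p^((1+a)/2)*q^((1-a)/2) - (1-p)^((1+a)/2)*(1-q)^((1-a)/2)).
alpha = 3.0, p = 0.85, q = 0.6.
e1 = (1+alpha)/2 = 2.0, e2 = (1-alpha)/2 = -1.0.
t1 = p^e1 * q^e2 = 0.85^2.0 * 0.6^-1.0 = 1.204167.
t2 = (1-p)^e1 * (1-q)^e2 = 0.15^2.0 * 0.4^-1.0 = 0.05625.
4/(1-alpha^2) = -0.5.
D = -0.5*(1 - 1.204167 - 0.05625) = 0.1302

0.1302


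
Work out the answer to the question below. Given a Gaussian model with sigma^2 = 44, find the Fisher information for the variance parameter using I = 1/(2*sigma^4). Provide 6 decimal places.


Fisher information for variance: I(sigma^2) = 1/(2*sigma^4).
sigma^2 = 44, so sigma^4 = 1936.
I = 1/(2*1936) = 1/3872 = 0.000258

0.000258


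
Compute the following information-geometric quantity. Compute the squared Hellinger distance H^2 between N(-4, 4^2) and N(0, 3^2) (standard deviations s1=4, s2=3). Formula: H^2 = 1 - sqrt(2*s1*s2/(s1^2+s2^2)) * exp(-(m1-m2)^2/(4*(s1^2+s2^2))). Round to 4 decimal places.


Squared Hellinger distance for Gaussians:
H^2 = 1 - sqrt(2*s1*s2/(s1^2+s2^2)) * exp(-(m1-m2)^2/(4*(s1^2+s2^2))).
s1^2 = 16, s2^2 = 9, s1^2+s2^2 = 25.
sqrt(2*4*3/(25)) = 0.979796.
(m1-m2)^2 = (-4)^2 = 16.
exp(-16/(4*25)) = exp(-0.16) = 0.852144.
H^2 = 1 - 0.979796*0.852144 = 0.1651

0.1651


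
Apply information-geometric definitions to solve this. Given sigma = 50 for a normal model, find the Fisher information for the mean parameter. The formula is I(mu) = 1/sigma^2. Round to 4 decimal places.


The Fisher information for the mean of a normal distribution is I(mu) = 1/sigma^2.
sigma = 50, so sigma^2 = 2500.
I(mu) = 1/2500 = 0.0004

0.0004


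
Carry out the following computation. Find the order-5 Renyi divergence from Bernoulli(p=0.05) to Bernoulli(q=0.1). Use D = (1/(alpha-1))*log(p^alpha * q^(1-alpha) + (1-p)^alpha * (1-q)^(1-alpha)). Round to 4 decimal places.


Renyi divergence of order alpha between Bernoulli distributions:
D = (1/(alpha-1))*log(p^alpha * q^(1-alpha) + (1-p)^alpha * (1-q)^(1-alpha)).
alpha = 5, p = 0.05, q = 0.1.
p^alpha * q^(1-alpha) = 0.05^5 * 0.1^-4 = 0.003125.
(1-p)^alpha * (1-q)^(1-alpha) = 0.95^5 * 0.9^-4 = 1.179364.
sum = 0.003125 + 1.179364 = 1.182489.
D = (1/4)*log(1.182489) = 0.0419

0.0419


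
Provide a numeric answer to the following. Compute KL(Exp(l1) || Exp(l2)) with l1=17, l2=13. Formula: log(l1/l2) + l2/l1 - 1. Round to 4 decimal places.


KL divergence for exponential family:
KL = log(l1/l2) + l2/l1 - 1.
log(17/13) = 0.268264.
13/17 = 0.764706.
KL = 0.268264 + 0.764706 - 1 = 0.0330

0.0330


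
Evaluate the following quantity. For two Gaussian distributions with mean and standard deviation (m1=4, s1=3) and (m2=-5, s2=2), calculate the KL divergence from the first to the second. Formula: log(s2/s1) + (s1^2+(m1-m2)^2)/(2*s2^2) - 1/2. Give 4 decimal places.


KL divergence between normal distributions:
KL = log(s2/s1) + (s1^2 + (m1-m2)^2)/(2*s2^2) - 1/2.
log(2/3) = -0.405465.
(3^2 + (4--5)^2)/(2*2^2) = (9 + 81)/8 = 11.25.
KL = -0.405465 + 11.25 - 0.5 = 10.3445

10.3445


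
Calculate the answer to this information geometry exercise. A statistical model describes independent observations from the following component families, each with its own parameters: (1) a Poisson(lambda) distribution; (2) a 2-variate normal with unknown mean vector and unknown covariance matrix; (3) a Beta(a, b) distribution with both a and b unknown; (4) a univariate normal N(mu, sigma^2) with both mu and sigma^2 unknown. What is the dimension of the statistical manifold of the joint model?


The dimension of a statistical manifold equals the number of free
(independent) real parameters of the model. For a product of independent
blocks the parameter counts add.
- Poisson (lambda): 1.
- 2-variate normal: 2 (mean) + 2*3/2 = 3 (symmetric covariance) = 5.
- Beta (a, b): 2.
- normal (mu, sigma^2): 2.
Total = 1 + 5 + 2 + 2 = 10.
Dimension = 10

10


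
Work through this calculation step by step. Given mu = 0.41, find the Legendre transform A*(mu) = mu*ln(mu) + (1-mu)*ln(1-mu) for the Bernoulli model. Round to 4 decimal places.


Legendre transform for Bernoulli:
A*(mu) = mu*log(mu) + (1-mu)*log(1-mu).
mu = 0.41, 1-mu = 0.59.
mu*log(mu) = 0.41*log(0.41) = -0.365555.
(1-mu)*log(1-mu) = 0.59*log(0.59) = -0.311303.
A* = -0.365555 + -0.311303 = -0.6769

-0.6769


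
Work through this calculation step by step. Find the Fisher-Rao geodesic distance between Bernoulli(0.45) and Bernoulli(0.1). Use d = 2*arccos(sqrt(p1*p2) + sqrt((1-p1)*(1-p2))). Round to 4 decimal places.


Geodesic distance on Bernoulli manifold:
d(p1,p2) = 2*arccos(sqrt(p1*p2) + sqrt((1-p1)*(1-p2))).
sqrt(p1*p2) = sqrt(0.45*0.1) = 0.212132.
sqrt((1-p1)*(1-p2)) = sqrt(0.55*0.9) = 0.703562.
arg = 0.212132 + 0.703562 = 0.915694.
d = 2*arccos(0.915694) = 0.8271

0.8271


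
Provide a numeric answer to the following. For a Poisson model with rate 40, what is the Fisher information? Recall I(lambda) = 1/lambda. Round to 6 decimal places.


Fisher information for Poisson: I(lambda) = 1/lambda.
lambda = 40.
I(lambda) = 1/40 = 0.025000

0.025000


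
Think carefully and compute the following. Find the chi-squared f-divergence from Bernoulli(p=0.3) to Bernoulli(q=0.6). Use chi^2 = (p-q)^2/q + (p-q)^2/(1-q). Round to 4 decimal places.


Chi-squared divergence between Bernoulli distributions:
chi^2 = (p-q)^2/q + (p-q)^2/(1-q).
p = 0.3, q = 0.6, p-q = -0.3.
(p-q)^2 = 0.09.
term1 = 0.09/0.6 = 0.15.
term2 = 0.09/0.4 = 0.225.
chi^2 = 0.15 + 0.225 = 0.3750

0.3750


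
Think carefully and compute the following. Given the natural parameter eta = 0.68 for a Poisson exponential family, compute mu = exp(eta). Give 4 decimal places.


Expectation parameter for Poisson exponential family:
mu = exp(eta).
eta = 0.68.
mu = exp(0.68) = 1.9739

1.9739


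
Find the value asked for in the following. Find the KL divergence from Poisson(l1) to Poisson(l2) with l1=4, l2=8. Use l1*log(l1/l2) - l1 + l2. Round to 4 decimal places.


KL divergence for Poisson:
KL = l1*log(l1/l2) - l1 + l2.
l1 = 4, l2 = 8.
log(4/8) = -0.693147.
l1*log(l1/l2) = 4 * -0.693147 = -2.772589.
KL = -2.772589 - 4 + 8 = 1.2274

1.2274


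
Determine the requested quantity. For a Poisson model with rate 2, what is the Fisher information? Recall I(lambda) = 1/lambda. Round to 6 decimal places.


Fisher information for Poisson: I(lambda) = 1/lambda.
lambda = 2.
I(lambda) = 1/2 = 0.500000

0.500000


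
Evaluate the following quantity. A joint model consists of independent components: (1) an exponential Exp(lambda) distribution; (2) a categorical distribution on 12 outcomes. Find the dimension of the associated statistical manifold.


The dimension of a statistical manifold equals the number of free
(independent) real parameters of the model. For a product of independent
blocks the parameter counts add.
- exponential (lambda): 1.
- categorical on 12 outcomes (probabilities sum to 1): 12-1 = 11.
Total = 1 + 11 = 12.
Dimension = 12

12


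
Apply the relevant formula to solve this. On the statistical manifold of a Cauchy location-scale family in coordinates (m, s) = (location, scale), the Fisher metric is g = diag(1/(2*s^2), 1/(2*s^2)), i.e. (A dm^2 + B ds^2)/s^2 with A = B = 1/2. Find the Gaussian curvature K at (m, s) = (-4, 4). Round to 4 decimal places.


The metric has the form g = (A dm^2 + B ds^2)/s^2 with A = 1/2, B = 1/2.
Substitute u = sqrt(A/B)*m: g = B*(du^2 + ds^2)/s^2, i.e. B times the
Poincare upper half-plane metric, which has constant Gaussian curvature -1.
Scaling a 2D metric by a constant c divides the Gaussian curvature by c,
so K = -1/B = -1/(1/2) = -2.0000 everywhere (the point (m, s) = (-4, 4) is irrelevant:
the curvature is constant).
The requested Gaussian curvature is K = -2.0000.

-2.0000


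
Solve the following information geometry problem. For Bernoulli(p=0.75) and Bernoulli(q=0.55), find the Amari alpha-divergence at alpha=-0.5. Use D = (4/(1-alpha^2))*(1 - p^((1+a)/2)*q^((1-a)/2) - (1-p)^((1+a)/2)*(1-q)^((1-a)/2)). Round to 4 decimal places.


Amari alpha-divergence:
D = (4/(1-alpha^2))*(1 - p^((1+a)/2)*q^((1-a)/2) - (1-p)^((1+a)/2)*(1-q)^((1-a)/2)).
alpha = -0.5, p = 0.75, q = 0.55.
e1 = (1+alpha)/2 = 0.25, e2 = (1-alpha)/2 = 0.75.
t1 = p^e1 * q^e2 = 0.75^0.25 * 0.55^0.75 = 0.594343.
t2 = (1-p)^e1 * (1-q)^e2 = 0.25^0.25 * 0.45^0.75 = 0.388503.
4/(1-alpha^2) = 5.333333.
D = 5.333333*(1 - 0.594343 - 0.388503) = 0.0915

0.0915


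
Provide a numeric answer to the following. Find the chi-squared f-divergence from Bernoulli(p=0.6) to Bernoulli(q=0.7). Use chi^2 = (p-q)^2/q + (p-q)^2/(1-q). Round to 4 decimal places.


Chi-squared divergence between Bernoulli distributions:
chi^2 = (p-q)^2/q + (p-q)^2/(1-q).
p = 0.6, q = 0.7, p-q = -0.1.
(p-q)^2 = 0.01.
term1 = 0.01/0.7 = 0.014286.
term2 = 0.01/0.3 = 0.033333.
chi^2 = 0.014286 + 0.033333 = 0.0476

0.0476


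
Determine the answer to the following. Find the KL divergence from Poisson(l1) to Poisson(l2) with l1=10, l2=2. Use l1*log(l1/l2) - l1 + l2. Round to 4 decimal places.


KL divergence for Poisson:
KL = l1*log(l1/l2) - l1 + l2.
l1 = 10, l2 = 2.
log(10/2) = 1.609438.
l1*log(l1/l2) = 10 * 1.609438 = 16.094379.
KL = 16.094379 - 10 + 2 = 8.0944

8.0944


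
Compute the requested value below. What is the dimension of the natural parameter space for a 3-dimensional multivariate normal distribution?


Exponential family dimension calculation:
For 3-dim MVN: mean has 3 params, covariance has 3*4/2 = 6 unique entries.
Total dim = 3 + 6 = 9.

9


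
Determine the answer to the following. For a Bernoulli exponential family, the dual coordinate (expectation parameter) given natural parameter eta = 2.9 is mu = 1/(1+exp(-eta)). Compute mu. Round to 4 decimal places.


Dual coordinate (expectation parameter) for Bernoulli:
mu = 1/(1+exp(-eta)).
eta = 2.9.
exp(-eta) = exp(-2.9) = 0.055023.
mu = 1/(1+0.055023) = 0.9478

0.9478


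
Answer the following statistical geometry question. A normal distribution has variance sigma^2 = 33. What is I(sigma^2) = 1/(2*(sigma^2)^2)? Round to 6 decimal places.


Fisher information for variance: I(sigma^2) = 1/(2*sigma^4).
sigma^2 = 33, so sigma^4 = 1089.
I = 1/(2*1089) = 1/2178 = 0.000459

0.000459


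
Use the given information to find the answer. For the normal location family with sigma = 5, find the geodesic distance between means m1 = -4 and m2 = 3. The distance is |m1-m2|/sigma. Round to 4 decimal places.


On the fixed-variance normal subfamily, geodesic distance = |m1-m2|/sigma.
|-4 - 3| = 7.
sigma = 5.
d = 7/5 = 1.4000

1.4000


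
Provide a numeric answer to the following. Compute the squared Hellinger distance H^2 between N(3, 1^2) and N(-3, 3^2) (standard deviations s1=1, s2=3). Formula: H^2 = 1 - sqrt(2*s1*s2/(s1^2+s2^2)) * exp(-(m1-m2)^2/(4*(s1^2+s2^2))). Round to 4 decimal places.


Squared Hellinger distance for Gaussians:
H^2 = 1 - sqrt(2*s1*s2/(s1^2+s2^2)) * exp(-(m1-m2)^2/(4*(s1^2+s2^2))).
s1^2 = 1, s2^2 = 9, s1^2+s2^2 = 10.
sqrt(2*1*3/(10)) = 0.774597.
(m1-m2)^2 = (6)^2 = 36.
exp(-36/(4*10)) = exp(-0.9) = 0.40657.
H^2 = 1 - 0.774597*0.40657 = 0.6851

0.6851


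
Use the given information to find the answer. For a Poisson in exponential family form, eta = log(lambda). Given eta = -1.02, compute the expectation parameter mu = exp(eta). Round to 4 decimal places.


Expectation parameter for Poisson exponential family:
mu = exp(eta).
eta = -1.02.
mu = exp(-1.02) = 0.3606

0.3606


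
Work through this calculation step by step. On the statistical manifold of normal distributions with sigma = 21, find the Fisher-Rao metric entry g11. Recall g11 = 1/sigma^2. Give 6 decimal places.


For the 2-parameter normal family, the Fisher metric has:
  g11 = 1/sigma^2, g22 = 2/sigma^2.
sigma = 21, sigma^2 = 441.
g11 = 0.002268

0.002268


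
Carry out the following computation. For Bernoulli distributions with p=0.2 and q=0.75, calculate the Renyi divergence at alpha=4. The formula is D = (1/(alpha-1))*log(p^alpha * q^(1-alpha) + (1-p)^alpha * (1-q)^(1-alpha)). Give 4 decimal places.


Renyi divergence of order alpha between Bernoulli distributions:
D = (1/(alpha-1))*log(p^alpha * q^(1-alpha) + (1-p)^alpha * (1-q)^(1-alpha)).
alpha = 4, p = 0.2, q = 0.75.
p^alpha * q^(1-alpha) = 0.2^4 * 0.75^-3 = 0.003793.
(1-p)^alpha * (1-q)^(1-alpha) = 0.8^4 * 0.25^-3 = 26.2144.
sum = 0.003793 + 26.2144 = 26.218193.
D = (1/3)*log(26.218193) = 1.0888

1.0888


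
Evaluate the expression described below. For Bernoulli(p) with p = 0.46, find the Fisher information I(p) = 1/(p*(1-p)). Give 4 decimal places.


For Bernoulli(p), Fisher information is I(p) = 1/(p*(1-p)).
p = 0.46, 1-p = 0.54.
p*(1-p) = 0.2484.
I(p) = 1/0.2484 = 4.0258

4.0258


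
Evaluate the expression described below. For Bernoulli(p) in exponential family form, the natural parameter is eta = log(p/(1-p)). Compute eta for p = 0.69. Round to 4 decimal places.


Natural parameter for Bernoulli: eta = log(p/(1-p)).
p = 0.69, 1-p = 0.31.
p/(1-p) = 2.225806.
eta = log(2.225806) = 0.8001

0.8001


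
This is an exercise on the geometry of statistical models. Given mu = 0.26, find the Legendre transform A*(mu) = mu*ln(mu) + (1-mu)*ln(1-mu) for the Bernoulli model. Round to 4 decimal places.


Legendre transform for Bernoulli:
A*(mu) = mu*log(mu) + (1-mu)*log(1-mu).
mu = 0.26, 1-mu = 0.74.
mu*log(mu) = 0.26*log(0.26) = -0.350239.
(1-mu)*log(1-mu) = 0.74*log(0.74) = -0.222818.
A* = -0.350239 + -0.222818 = -0.5731

-0.5731


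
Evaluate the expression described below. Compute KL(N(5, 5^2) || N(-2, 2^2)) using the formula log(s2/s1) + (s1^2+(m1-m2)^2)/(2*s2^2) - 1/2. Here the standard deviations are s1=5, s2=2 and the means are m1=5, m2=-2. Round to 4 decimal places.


KL divergence between normal distributions:
KL = log(s2/s1) + (s1^2 + (m1-m2)^2)/(2*s2^2) - 1/2.
log(2/5) = -0.916291.
(5^2 + (5--2)^2)/(2*2^2) = (25 + 49)/8 = 9.25.
KL = -0.916291 + 9.25 - 0.5 = 7.8337

7.8337


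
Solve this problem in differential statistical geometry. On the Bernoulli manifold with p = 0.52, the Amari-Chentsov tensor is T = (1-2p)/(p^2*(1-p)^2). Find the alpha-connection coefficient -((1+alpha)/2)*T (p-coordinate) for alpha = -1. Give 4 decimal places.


Skewness (Amari-Chentsov) tensor: T = (1-2p)/(p^2*(1-p)^2).
p = 0.52, 1-2p = -0.04, p^2 = 0.2704, (1-p)^2 = 0.2304.
T = -0.04/(0.2704 * 0.2304) = -0.642053.
In the p-coordinate, Gamma^(alpha) = Gamma^(0) - (alpha/2)*T with Gamma^(0) = (1/2)*g'(p) = -T/2,
so Gamma^(alpha) = -((1+alpha)/2)*T.
alpha = -1, -(1+alpha)/2 = 0.0.
Gamma = 0.0 * -0.642053 = 0.0000

0.0000


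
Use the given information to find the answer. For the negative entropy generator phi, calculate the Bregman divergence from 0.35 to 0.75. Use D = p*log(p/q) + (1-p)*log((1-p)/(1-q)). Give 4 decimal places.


Bregman divergence with negative entropy generator:
D = p*log(p/q) + (1-p)*log((1-p)/(1-q)).
p = 0.35, q = 0.75.
p*log(p/q) = 0.35*log(0.35/0.75) = -0.266749.
(1-p)*log((1-p)/(1-q)) = 0.65*log(0.65/0.25) = 0.621082.
D = -0.266749 + 0.621082 = 0.3543

0.3543


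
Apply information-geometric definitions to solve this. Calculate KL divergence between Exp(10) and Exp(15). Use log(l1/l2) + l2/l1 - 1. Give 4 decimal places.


KL divergence for exponential family:
KL = log(l1/l2) + l2/l1 - 1.
log(10/15) = -0.405465.
15/10 = 1.5.
KL = -0.405465 + 1.5 - 1 = 0.0945

0.0945


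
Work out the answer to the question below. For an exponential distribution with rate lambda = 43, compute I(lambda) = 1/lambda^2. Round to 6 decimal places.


Fisher information for exponential: I(lambda) = 1/lambda^2.
lambda = 43, lambda^2 = 1849.
I = 1/1849 = 0.000541

0.000541


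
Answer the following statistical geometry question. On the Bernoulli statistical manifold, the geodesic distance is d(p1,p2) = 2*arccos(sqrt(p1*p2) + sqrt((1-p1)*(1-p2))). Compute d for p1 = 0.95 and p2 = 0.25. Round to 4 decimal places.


Geodesic distance on Bernoulli manifold:
d(p1,p2) = 2*arccos(sqrt(p1*p2) + sqrt((1-p1)*(1-p2))).
sqrt(p1*p2) = sqrt(0.95*0.25) = 0.48734.
sqrt((1-p1)*(1-p2)) = sqrt(0.05*0.75) = 0.193649.
arg = 0.48734 + 0.193649 = 0.680989.
d = 2*arccos(0.680989) = 1.6434

1.6434


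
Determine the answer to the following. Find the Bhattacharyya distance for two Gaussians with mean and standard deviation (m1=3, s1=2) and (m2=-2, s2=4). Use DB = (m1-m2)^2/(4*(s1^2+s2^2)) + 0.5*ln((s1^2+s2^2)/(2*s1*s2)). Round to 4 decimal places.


Bhattacharyya distance between two Gaussians:
DB = (m1-m2)^2/(4*(s1^2+s2^2)) + (1/2)*ln((s1^2+s2^2)/(2*s1*s2)).
(m1-m2)^2 = (5)^2 = 25.
s1^2+s2^2 = 4 + 16 = 20.
term1 = 25/80 = 0.3125.
term2 = 0.5*ln(20/16.0) = 0.111572.
DB = 0.3125 + 0.111572 = 0.4241

0.4241


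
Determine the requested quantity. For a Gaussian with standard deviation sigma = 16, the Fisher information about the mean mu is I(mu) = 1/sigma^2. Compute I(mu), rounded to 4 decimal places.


The Fisher information for the mean of a normal distribution is I(mu) = 1/sigma^2.
sigma = 16, so sigma^2 = 256.
I(mu) = 1/256 = 0.0039

0.0039


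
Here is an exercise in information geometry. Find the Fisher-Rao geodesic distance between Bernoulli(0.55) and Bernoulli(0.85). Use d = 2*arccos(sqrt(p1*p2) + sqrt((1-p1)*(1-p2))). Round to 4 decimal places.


Geodesic distance on Bernoulli manifold:
d(p1,p2) = 2*arccos(sqrt(p1*p2) + sqrt((1-p1)*(1-p2))).
sqrt(p1*p2) = sqrt(0.55*0.85) = 0.68374.
sqrt((1-p1)*(1-p2)) = sqrt(0.45*0.15) = 0.259808.
arg = 0.68374 + 0.259808 = 0.943547.
d = 2*arccos(0.943547) = 0.6752

0.6752


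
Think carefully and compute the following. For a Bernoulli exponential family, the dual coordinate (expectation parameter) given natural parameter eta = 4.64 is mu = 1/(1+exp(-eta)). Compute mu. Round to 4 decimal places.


Dual coordinate (expectation parameter) for Bernoulli:
mu = 1/(1+exp(-eta)).
eta = 4.64.
exp(-eta) = exp(-4.64) = 0.009658.
mu = 1/(1+0.009658) = 0.9904

0.9904


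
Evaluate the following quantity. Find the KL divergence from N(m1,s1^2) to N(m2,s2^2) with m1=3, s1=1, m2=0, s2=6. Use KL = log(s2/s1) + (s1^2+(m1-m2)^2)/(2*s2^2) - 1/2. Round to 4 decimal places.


KL divergence between normal distributions:
KL = log(s2/s1) + (s1^2 + (m1-m2)^2)/(2*s2^2) - 1/2.
log(6/1) = 1.791759.
(1^2 + (3-0)^2)/(2*6^2) = (1 + 9)/72 = 0.138889.
KL = 1.791759 + 0.138889 - 0.5 = 1.4306

1.4306


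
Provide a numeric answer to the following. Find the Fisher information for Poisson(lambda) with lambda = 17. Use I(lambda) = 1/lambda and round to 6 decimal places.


Fisher information for Poisson: I(lambda) = 1/lambda.
lambda = 17.
I(lambda) = 1/17 = 0.058824

0.058824


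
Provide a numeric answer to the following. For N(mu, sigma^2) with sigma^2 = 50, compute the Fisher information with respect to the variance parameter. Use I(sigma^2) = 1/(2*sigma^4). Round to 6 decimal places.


Fisher information for variance: I(sigma^2) = 1/(2*sigma^4).
sigma^2 = 50, so sigma^4 = 2500.
I = 1/(2*2500) = 1/5000 = 0.000200

0.000200


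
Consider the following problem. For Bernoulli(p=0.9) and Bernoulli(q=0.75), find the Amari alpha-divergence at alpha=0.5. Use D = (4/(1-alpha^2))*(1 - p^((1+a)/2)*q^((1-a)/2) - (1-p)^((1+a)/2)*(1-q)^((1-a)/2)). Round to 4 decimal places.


Amari alpha-divergence:
D = (4/(1-alpha^2))*(1 - p^((1+a)/2)*q^((1-a)/2) - (1-p)^((1+a)/2)*(1-q)^((1-a)/2)).
alpha = 0.5, p = 0.9, q = 0.75.
e1 = (1+alpha)/2 = 0.75, e2 = (1-alpha)/2 = 0.25.
t1 = p^e1 * q^e2 = 0.9^0.75 * 0.75^0.25 = 0.859899.
t2 = (1-p)^e1 * (1-q)^e2 = 0.1^0.75 * 0.25^0.25 = 0.125743.
4/(1-alpha^2) = 5.333333.
D = 5.333333*(1 - 0.859899 - 0.125743) = 0.0766

0.0766


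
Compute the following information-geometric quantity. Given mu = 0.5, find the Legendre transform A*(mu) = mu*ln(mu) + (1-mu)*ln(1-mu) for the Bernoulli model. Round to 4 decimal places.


Legendre transform for Bernoulli:
A*(mu) = mu*log(mu) + (1-mu)*log(1-mu).
mu = 0.5, 1-mu = 0.5.
mu*log(mu) = 0.5*log(0.5) = -0.346574.
(1-mu)*log(1-mu) = 0.5*log(0.5) = -0.346574.
A* = -0.346574 + -0.346574 = -0.6931

-0.6931


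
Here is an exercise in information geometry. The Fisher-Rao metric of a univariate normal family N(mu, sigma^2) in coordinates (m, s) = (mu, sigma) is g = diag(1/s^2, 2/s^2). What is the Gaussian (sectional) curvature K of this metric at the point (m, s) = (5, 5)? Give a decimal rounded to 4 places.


The metric has the form g = (A dm^2 + B ds^2)/s^2 with A = 1, B = 2.
Substitute u = sqrt(A/B)*m: g = B*(du^2 + ds^2)/s^2, i.e. B times the
Poincare upper half-plane metric, which has constant Gaussian curvature -1.
Scaling a 2D metric by a constant c divides the Gaussian curvature by c,
so K = -1/B = -1/(2) = -0.5000 everywhere (the point (m, s) = (5, 5) is irrelevant:
the curvature is constant).
The requested Gaussian curvature is K = -0.5000.

-0.5000


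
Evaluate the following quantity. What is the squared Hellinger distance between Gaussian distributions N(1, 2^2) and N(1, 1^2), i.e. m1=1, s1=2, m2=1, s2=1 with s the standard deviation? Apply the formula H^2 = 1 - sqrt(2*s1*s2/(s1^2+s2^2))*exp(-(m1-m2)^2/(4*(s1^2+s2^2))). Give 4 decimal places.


Squared Hellinger distance for Gaussians:
H^2 = 1 - sqrt(2*s1*s2/(s1^2+s2^2)) * exp(-(m1-m2)^2/(4*(s1^2+s2^2))).
s1^2 = 4, s2^2 = 1, s1^2+s2^2 = 5.
sqrt(2*2*1/(5)) = 0.894427.
(m1-m2)^2 = (0)^2 = 0.
exp(-0/(4*5)) = exp(0.0) = 1.0.
H^2 = 1 - 0.894427*1.0 = 0.1056

0.1056


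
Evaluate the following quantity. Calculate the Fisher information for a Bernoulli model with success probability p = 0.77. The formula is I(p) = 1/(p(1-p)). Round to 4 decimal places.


For Bernoulli(p), Fisher information is I(p) = 1/(p*(1-p)).
p = 0.77, 1-p = 0.23.
p*(1-p) = 0.1771.
I(p) = 1/0.1771 = 5.6465

5.6465


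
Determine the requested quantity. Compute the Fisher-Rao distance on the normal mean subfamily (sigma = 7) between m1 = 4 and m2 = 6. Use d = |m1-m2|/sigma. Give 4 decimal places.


On the fixed-variance normal subfamily, geodesic distance = |m1-m2|/sigma.
|4 - 6| = 2.
sigma = 7.
d = 2/7 = 0.2857

0.2857


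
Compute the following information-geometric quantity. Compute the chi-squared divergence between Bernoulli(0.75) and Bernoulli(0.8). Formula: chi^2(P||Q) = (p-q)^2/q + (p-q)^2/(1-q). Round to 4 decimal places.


Chi-squared divergence between Bernoulli distributions:
chi^2 = (p-q)^2/q + (p-q)^2/(1-q).
p = 0.75, q = 0.8, p-q = -0.05.
(p-q)^2 = 0.0025.
term1 = 0.0025/0.8 = 0.003125.
term2 = 0.0025/0.2 = 0.0125.
chi^2 = 0.003125 + 0.0125 = 0.0156

0.0156


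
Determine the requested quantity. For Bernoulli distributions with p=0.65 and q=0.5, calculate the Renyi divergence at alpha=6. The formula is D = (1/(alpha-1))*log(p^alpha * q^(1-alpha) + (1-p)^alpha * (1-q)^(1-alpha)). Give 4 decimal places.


Renyi divergence of order alpha between Bernoulli distributions:
D = (1/(alpha-1))*log(p^alpha * q^(1-alpha) + (1-p)^alpha * (1-q)^(1-alpha)).
alpha = 6, p = 0.65, q = 0.5.
p^alpha * q^(1-alpha) = 0.65^6 * 0.5^-5 = 2.413405.
(1-p)^alpha * (1-q)^(1-alpha) = 0.35^6 * 0.5^-5 = 0.058824.
sum = 2.413405 + 0.058824 = 2.472229.
D = (1/5)*log(2.472229) = 0.1810

0.1810


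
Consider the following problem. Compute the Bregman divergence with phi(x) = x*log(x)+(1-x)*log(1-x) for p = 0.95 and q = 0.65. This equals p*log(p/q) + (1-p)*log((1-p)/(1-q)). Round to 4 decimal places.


Bregman divergence with negative entropy generator:
D = p*log(p/q) + (1-p)*log((1-p)/(1-q)).
p = 0.95, q = 0.65.
p*log(p/q) = 0.95*log(0.95/0.65) = 0.360515.
(1-p)*log((1-p)/(1-q)) = 0.05*log(0.05/0.35) = -0.097296.
D = 0.360515 + -0.097296 = 0.2632

0.2632


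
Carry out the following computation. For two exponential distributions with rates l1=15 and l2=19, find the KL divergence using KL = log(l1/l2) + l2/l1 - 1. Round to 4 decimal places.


KL divergence for exponential family:
KL = log(l1/l2) + l2/l1 - 1.
log(15/19) = -0.236389.
19/15 = 1.266667.
KL = -0.236389 + 1.266667 - 1 = 0.0303

0.0303


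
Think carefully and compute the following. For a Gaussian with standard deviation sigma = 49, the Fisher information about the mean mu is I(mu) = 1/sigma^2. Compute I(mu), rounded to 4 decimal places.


The Fisher information for the mean of a normal distribution is I(mu) = 1/sigma^2.
sigma = 49, so sigma^2 = 2401.
I(mu) = 1/2401 = 0.0004

0.0004
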